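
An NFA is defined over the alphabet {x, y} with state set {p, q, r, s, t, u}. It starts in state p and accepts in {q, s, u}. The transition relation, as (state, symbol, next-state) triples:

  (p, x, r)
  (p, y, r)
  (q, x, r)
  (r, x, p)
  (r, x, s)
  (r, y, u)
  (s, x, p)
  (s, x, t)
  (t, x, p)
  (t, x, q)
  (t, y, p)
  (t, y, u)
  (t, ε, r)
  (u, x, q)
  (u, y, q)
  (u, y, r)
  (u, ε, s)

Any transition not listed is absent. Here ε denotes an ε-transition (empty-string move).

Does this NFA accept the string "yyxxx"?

Yes

Start in {p}.
Read 'y': p→{r}; now {r}.
Read 'y': r→{u}; union {u}; ε-closure = {s, u}.
Read 'x': s→{p, t}, u→{q}; union {p, q, t}; ε-closure = {p, q, r, t}.
Read 'x': p→{r}, q→{r}, r→{p, s}, t→{p, q}; now {p, q, r, s}.
Read 'x': p→{r}, q→{r}, r→{p, s}, s→{p, t}; now {p, r, s, t}.
The final set {p, r, s, t} contains the accepting state s.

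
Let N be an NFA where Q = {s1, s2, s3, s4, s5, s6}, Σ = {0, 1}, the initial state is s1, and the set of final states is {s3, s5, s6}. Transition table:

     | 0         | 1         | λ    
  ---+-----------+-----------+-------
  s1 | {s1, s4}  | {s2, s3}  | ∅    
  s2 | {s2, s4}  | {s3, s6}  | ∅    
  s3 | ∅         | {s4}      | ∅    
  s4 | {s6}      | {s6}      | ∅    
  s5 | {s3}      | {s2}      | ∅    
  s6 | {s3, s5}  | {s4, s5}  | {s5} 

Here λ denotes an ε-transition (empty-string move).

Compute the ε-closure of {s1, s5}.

Begin with {s1, s5}.
No ε-moves leave this set, so the closure equals the set itself.

{s1, s5}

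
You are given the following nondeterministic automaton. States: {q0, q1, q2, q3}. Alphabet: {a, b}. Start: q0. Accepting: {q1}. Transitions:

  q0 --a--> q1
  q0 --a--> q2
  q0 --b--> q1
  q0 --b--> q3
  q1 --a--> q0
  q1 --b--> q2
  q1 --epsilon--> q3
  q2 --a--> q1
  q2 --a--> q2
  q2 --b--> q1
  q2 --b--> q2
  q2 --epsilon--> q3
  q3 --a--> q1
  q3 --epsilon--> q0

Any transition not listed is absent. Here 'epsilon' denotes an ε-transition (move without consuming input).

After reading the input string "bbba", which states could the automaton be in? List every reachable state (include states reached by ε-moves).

Start in {q0}.
Read 'b': {q0} → {q0, q1, q3}.
Read 'b': {q0, q1, q3} → {q0, q1, q2, q3}.
Read 'b': {q0, q1, q2, q3} → {q0, q1, q2, q3}.
Read 'a': {q0, q1, q2, q3} → {q0, q1, q2, q3}.

{q0, q1, q2, q3}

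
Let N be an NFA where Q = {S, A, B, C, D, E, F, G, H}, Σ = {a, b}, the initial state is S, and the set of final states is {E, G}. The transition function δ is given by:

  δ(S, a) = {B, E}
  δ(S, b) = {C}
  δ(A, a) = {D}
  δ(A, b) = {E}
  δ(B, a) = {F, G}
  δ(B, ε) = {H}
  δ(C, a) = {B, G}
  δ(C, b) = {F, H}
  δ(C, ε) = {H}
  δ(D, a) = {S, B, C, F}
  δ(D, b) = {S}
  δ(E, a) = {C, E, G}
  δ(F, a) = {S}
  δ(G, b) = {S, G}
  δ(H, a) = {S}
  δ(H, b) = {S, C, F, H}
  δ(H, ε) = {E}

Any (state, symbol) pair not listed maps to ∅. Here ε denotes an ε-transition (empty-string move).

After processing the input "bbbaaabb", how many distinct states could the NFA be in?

6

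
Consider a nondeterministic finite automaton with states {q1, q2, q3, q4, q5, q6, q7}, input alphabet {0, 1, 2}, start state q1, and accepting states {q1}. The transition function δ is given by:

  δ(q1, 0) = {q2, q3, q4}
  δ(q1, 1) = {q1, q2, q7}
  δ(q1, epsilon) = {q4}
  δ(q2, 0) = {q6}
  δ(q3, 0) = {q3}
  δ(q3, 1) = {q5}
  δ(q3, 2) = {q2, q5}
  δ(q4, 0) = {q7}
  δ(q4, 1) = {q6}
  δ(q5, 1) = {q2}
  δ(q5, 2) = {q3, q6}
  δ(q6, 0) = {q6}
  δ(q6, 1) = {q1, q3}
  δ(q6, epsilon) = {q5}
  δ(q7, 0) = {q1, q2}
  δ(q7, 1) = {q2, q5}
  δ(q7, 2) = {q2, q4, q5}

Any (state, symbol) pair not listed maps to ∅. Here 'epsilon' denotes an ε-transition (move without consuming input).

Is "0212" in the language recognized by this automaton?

No

Start: ε-closure({q1}) = {q1, q4}.
Read '0': {q1, q4} → {q2, q3, q4, q7}.
Read '2': {q2, q3, q4, q7} → {q2, q4, q5}.
Read '1': {q2, q4, q5} → {q2, q5, q6}.
Read '2': {q2, q5, q6} → {q3, q5, q6}.
The final set {q3, q5, q6} contains no accepting state.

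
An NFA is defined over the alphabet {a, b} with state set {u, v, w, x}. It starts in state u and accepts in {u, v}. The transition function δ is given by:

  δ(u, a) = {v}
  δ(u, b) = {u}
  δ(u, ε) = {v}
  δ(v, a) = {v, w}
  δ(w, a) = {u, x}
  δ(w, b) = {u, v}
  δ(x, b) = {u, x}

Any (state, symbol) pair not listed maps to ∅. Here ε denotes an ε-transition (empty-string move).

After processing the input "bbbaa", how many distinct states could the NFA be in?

4

Start: ε-closure({u}) = {u, v}.
Read 'b': u→{u}, v→∅; union {u}; ε-closure = {u, v}.
Read 'b': u→{u}, v→∅; union {u}; ε-closure = {u, v}.
Read 'b': u→{u}, v→∅; union {u}; ε-closure = {u, v}.
Read 'a': u→{v}, v→{v, w}; now {v, w}.
Read 'a': v→{v, w}, w→{u, x}; now {u, v, w, x}.
That set has 4 states.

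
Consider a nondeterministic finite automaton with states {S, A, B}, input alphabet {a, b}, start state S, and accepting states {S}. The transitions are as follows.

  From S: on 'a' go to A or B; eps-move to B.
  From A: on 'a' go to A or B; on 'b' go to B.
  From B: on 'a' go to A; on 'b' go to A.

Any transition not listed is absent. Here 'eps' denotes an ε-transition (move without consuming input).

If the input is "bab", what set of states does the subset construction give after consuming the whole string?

Start: ε-closure({S}) = {S, B}.
Read 'b': {S, B} → {A}.
Read 'a': {A} → {A, B}.
Read 'b': {A, B} → {A, B}.

{A, B}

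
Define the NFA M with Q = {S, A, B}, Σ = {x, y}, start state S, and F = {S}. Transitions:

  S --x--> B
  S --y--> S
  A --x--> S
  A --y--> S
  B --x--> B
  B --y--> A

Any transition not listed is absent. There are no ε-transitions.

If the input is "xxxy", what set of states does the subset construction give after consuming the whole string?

{A}

Start in {S}.
Read 'x': S→{B}; now {B}.
Read 'x': B→{B}; now {B}.
Read 'x': B→{B}; now {B}.
Read 'y': B→{A}; now {A}.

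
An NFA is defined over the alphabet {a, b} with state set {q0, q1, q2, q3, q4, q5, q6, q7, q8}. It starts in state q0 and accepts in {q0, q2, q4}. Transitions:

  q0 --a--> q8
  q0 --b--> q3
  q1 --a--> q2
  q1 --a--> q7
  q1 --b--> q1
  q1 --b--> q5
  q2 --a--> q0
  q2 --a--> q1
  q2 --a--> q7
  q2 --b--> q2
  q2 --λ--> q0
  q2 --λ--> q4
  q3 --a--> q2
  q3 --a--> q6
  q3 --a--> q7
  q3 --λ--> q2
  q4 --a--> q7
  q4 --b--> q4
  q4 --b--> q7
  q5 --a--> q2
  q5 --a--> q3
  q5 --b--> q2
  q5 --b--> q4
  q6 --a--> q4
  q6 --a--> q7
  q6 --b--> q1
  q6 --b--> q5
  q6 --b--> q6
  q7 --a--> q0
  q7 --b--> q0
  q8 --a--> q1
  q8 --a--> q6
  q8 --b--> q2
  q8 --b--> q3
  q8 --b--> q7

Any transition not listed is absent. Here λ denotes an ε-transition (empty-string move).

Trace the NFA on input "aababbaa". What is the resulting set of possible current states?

Start in {q0}.
Read 'a': {q0} → {q8}.
Read 'a': {q8} → {q1, q6}.
Read 'b': {q1, q6} → {q1, q5, q6}.
Read 'a': {q1, q5, q6} → {q0, q2, q3, q4, q7}.
Read 'b': {q0, q2, q3, q4, q7} → {q0, q2, q3, q4, q7}.
Read 'b': {q0, q2, q3, q4, q7} → {q0, q2, q3, q4, q7}.
Read 'a': {q0, q2, q3, q4, q7} → {q0, q1, q2, q4, q6, q7, q8}.
Read 'a': {q0, q1, q2, q4, q6, q7, q8} → {q0, q1, q2, q4, q6, q7, q8}.

{q0, q1, q2, q4, q6, q7, q8}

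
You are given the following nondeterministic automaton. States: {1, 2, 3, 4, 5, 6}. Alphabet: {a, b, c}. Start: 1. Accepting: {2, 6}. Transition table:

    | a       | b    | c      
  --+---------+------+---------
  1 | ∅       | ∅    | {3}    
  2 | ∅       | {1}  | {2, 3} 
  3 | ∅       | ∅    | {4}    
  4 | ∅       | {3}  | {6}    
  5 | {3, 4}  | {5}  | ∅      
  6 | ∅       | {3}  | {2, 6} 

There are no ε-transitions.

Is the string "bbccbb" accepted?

No

Start in {1}.
Read 'b': 1→∅; now ∅.
The set is empty and remains empty for the remaining 5 symbols.
The final set ∅ contains no accepting state.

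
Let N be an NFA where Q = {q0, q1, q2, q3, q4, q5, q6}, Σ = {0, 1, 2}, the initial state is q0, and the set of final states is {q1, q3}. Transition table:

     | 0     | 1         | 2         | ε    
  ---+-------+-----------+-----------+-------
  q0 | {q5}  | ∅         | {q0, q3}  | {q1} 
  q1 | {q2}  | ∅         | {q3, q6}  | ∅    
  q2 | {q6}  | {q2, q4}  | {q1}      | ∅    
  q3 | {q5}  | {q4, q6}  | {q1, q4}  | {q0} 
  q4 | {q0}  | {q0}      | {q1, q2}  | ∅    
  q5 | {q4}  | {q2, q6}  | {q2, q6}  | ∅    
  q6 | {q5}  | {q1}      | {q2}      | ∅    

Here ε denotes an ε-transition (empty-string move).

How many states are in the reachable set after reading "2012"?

Start: ε-closure({q0}) = {q0, q1}.
Read '2': {q0, q1} → {q0, q1, q3, q6}.
Read '0': {q0, q1, q3, q6} → {q2, q5}.
Read '1': {q2, q5} → {q2, q4, q6}.
Read '2': {q2, q4, q6} → {q1, q2}.
That set has 2 states.

2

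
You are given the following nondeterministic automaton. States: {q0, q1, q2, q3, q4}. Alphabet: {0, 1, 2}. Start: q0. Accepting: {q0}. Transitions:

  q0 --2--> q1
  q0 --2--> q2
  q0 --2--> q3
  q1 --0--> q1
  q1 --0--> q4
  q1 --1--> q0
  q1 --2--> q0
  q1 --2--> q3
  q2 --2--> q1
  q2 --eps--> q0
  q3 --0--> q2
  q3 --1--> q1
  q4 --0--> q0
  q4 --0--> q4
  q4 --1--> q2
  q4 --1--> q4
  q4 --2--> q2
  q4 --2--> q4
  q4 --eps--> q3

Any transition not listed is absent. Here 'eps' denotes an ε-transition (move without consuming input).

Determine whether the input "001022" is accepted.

No

Start in {q0}.
Read '0': q0→∅; now ∅.
The set is empty and remains empty for the remaining 5 symbols.
The final set ∅ contains no accepting state.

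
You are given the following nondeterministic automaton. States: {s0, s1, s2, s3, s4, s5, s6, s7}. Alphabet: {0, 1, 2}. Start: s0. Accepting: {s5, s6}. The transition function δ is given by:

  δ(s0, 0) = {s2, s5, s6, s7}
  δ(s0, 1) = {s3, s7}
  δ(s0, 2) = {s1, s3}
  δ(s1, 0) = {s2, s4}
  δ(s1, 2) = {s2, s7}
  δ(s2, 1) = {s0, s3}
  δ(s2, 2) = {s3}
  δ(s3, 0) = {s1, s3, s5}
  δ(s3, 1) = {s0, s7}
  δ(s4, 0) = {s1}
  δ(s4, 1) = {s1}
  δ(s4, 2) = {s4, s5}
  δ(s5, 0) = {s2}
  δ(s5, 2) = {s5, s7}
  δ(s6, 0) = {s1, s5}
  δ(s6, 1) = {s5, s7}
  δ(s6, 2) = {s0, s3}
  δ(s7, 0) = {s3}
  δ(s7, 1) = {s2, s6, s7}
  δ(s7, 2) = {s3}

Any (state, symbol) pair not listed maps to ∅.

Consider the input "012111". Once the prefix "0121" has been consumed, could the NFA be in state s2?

Yes

Start in {s0}.
Read '0': {s0} → {s2, s5, s6, s7}.
Read '1': {s2, s5, s6, s7} → {s0, s2, s3, s5, s6, s7}.
Read '2': {s0, s2, s3, s5, s6, s7} → {s0, s1, s3, s5, s7}.
Read '1': {s0, s1, s3, s5, s7} → {s0, s2, s3, s6, s7}.
State s2 is in {s0, s2, s3, s6, s7}.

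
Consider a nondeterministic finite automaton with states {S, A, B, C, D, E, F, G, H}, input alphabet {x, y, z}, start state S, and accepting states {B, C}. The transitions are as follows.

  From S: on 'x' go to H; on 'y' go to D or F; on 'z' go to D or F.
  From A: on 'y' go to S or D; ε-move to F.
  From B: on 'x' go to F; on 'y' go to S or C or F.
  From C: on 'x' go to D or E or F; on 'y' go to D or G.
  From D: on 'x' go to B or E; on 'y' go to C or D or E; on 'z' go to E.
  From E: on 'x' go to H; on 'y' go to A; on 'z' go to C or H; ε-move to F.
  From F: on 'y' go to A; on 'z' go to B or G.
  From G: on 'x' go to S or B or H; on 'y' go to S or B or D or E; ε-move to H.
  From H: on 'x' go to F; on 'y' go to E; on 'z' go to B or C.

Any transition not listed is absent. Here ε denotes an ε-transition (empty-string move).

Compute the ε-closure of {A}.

Begin with {A}.
ε-move A → F; add F.

{A, F}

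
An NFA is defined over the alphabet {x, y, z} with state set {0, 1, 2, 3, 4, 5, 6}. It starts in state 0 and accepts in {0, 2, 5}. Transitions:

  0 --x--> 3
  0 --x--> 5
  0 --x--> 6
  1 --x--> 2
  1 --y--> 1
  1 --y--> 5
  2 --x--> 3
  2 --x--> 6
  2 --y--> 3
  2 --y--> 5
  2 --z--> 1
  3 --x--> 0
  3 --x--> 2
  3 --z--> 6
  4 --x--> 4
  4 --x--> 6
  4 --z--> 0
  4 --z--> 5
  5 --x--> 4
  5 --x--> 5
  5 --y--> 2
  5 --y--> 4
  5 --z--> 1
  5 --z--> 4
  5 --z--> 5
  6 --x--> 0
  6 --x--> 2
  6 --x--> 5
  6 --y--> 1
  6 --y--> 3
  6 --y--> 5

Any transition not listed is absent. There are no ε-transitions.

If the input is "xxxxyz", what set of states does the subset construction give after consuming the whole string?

{0, 1, 4, 5, 6}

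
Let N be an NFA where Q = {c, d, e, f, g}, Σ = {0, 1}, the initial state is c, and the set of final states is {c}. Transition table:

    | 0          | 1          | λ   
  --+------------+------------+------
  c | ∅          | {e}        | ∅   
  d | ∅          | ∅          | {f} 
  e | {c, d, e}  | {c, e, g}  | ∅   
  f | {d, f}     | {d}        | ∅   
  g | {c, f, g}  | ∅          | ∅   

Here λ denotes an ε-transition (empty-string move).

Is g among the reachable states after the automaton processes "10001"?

Yes

Start in {c}.
Read '1': c→{e}; now {e}.
Read '0': e→{c, d, e}; union {c, d, e}; ε-closure = {c, d, e, f}.
Read '0': c→∅, d→∅, e→{c, d, e}, f→{d, f}; now {c, d, e, f}.
Read '0': c→∅, d→∅, e→{c, d, e}, f→{d, f}; now {c, d, e, f}.
Read '1': c→{e}, d→∅, e→{c, e, g}, f→{d}; union {c, d, e, g}; ε-closure = {c, d, e, f, g}.
State g is in {c, d, e, f, g}.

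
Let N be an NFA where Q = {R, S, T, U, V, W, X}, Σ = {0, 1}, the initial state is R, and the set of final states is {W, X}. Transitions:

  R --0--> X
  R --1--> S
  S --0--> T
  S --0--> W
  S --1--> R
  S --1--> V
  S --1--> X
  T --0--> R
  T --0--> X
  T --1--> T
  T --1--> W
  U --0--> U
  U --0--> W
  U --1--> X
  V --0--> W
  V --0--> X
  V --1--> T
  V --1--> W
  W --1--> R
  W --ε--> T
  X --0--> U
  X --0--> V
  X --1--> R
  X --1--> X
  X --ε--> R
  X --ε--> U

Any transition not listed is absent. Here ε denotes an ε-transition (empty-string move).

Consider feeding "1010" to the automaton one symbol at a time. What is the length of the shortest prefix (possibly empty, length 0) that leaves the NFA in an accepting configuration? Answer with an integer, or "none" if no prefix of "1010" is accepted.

2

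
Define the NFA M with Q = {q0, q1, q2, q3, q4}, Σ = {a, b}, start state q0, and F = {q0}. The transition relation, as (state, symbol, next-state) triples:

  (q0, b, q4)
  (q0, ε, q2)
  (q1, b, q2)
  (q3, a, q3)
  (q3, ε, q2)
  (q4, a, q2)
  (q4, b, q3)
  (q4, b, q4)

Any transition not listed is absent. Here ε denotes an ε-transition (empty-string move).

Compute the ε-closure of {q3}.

{q2, q3}

Begin with {q3}.
ε-move q3 → q2; add q2.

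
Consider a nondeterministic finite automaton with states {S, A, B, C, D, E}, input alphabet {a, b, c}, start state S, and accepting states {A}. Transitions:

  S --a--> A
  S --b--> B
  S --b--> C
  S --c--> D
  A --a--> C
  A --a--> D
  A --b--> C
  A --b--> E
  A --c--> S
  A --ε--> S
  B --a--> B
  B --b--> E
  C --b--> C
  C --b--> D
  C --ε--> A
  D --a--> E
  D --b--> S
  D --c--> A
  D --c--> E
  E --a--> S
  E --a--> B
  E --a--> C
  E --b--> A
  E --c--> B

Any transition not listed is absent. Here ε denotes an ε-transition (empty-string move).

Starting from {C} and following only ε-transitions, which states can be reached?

{S, A, C}

Begin with {C}.
ε-move C → A; add A.
ε-move A → S; add S.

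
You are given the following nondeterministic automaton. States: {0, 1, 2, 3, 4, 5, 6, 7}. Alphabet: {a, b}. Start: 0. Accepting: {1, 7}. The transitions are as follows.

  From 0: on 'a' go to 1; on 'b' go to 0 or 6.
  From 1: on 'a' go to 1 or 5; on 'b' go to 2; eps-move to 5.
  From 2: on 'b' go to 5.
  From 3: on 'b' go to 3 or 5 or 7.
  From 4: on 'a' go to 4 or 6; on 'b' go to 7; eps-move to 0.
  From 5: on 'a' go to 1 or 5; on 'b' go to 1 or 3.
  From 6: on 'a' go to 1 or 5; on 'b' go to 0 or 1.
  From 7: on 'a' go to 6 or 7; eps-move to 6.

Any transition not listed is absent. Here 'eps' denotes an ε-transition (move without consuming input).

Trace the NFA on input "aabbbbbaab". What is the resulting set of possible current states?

Start in {0}.
Read 'a': {0} → {1, 5}.
Read 'a': {1, 5} → {1, 5}.
Read 'b': {1, 5} → {1, 2, 3, 5}.
Read 'b': {1, 2, 3, 5} → {1, 2, 3, 5, 6, 7}.
Read 'b': {1, 2, 3, 5, 6, 7} → {0, 1, 2, 3, 5, 6, 7}.
Read 'b': {0, 1, 2, 3, 5, 6, 7} → {0, 1, 2, 3, 5, 6, 7}.
Read 'b': {0, 1, 2, 3, 5, 6, 7} → {0, 1, 2, 3, 5, 6, 7}.
Read 'a': {0, 1, 2, 3, 5, 6, 7} → {1, 5, 6, 7}.
Read 'a': {1, 5, 6, 7} → {1, 5, 6, 7}.
Read 'b': {1, 5, 6, 7} → {0, 1, 2, 3, 5}.

{0, 1, 2, 3, 5}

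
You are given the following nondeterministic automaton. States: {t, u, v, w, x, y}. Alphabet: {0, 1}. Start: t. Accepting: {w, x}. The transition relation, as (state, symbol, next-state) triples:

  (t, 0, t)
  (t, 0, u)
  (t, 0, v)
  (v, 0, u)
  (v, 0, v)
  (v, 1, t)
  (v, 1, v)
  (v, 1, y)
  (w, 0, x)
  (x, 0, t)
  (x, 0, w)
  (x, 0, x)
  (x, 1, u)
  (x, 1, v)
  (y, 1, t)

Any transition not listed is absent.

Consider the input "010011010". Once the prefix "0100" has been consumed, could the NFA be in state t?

Yes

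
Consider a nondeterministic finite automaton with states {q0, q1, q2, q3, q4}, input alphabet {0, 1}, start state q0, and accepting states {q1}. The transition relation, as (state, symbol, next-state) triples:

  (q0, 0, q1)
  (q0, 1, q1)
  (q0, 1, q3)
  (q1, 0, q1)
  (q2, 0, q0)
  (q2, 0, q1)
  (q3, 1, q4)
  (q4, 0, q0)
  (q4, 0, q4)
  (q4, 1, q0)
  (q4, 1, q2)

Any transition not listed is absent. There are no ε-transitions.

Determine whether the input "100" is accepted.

Start in {q0}.
Read '1': {q0} → {q1, q3}.
Read '0': {q1, q3} → {q1}.
Read '0': {q1} → {q1}.
The final set {q1} contains the accepting state q1.

Yes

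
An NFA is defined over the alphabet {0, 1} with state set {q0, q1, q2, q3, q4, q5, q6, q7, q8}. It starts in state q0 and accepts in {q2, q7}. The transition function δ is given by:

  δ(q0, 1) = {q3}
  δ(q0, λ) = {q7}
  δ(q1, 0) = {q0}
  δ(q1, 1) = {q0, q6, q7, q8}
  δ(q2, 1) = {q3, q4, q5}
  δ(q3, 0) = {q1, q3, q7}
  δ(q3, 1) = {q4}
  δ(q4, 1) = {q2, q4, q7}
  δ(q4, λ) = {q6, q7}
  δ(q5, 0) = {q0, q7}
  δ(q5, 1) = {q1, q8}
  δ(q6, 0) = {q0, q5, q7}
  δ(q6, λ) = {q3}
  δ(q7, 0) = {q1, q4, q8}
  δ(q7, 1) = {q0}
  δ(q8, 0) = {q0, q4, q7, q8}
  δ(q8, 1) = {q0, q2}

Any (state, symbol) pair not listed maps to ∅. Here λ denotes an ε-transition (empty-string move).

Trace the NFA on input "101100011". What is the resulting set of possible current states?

Start: ε-closure({q0}) = {q0, q7}.
Read '1': q0→{q3}, q7→{q0}; union {q0, q3}; ε-closure = {q0, q3, q7}.
Read '0': q0→∅, q3→{q1, q3, q7}, q7→{q1, q4, q8}; union {q1, q3, q4, q7, q8}; ε-closure = {q1, q3, q4, q6, q7, q8}.
Read '1': q1→{q0, q6, q7, q8}, q3→{q4}, q4→{q2, q4, q7}, q6→∅, q7→{q0}, q8→{q0, q2}; union {q0, q2, q4, q6, q7, q8}; ε-closure = {q0, q2, q3, q4, q6, q7, q8}.
Read '1': q0→{q3}, q2→{q3, q4, q5}, q3→{q4}, q4→{q2, q4, q7}, q6→∅, q7→{q0}, q8→{q0, q2}; union {q0, q2, q3, q4, q5, q7}; ε-closure = {q0, q2, q3, q4, q5, q6, q7}.
Read '0': q0→∅, q2→∅, q3→{q1, q3, q7}, q4→∅, q5→{q0, q7}, q6→{q0, q5, q7}, q7→{q1, q4, q8}; union {q0, q1, q3, q4, q5, q7, q8}; ε-closure = {q0, q1, q3, q4, q5, q6, q7, q8}.
Read '0': q0→∅, q1→{q0}, q3→{q1, q3, q7}, q4→∅, q5→{q0, q7}, q6→{q0, q5, q7}, q7→{q1, q4, q8}, q8→{q0, q4, q7, q8}; union {q0, q1, q3, q4, q5, q7, q8}; ε-closure = {q0, q1, q3, q4, q5, q6, q7, q8}.
Read '0': q0→∅, q1→{q0}, q3→{q1, q3, q7}, q4→∅, q5→{q0, q7}, q6→{q0, q5, q7}, q7→{q1, q4, q8}, q8→{q0, q4, q7, q8}; union {q0, q1, q3, q4, q5, q7, q8}; ε-closure = {q0, q1, q3, q4, q5, q6, q7, q8}.
Read '1': q0→{q3}, q1→{q0, q6, q7, q8}, q3→{q4}, q4→{q2, q4, q7}, q5→{q1, q8}, q6→∅, q7→{q0}, q8→{q0, q2}; now {q0, q1, q2, q3, q4, q6, q7, q8}.
Read '1': q0→{q3}, q1→{q0, q6, q7, q8}, q2→{q3, q4, q5}, q3→{q4}, q4→{q2, q4, q7}, q6→∅, q7→{q0}, q8→{q0, q2}; now {q0, q2, q3, q4, q5, q6, q7, q8}.

{q0, q2, q3, q4, q5, q6, q7, q8}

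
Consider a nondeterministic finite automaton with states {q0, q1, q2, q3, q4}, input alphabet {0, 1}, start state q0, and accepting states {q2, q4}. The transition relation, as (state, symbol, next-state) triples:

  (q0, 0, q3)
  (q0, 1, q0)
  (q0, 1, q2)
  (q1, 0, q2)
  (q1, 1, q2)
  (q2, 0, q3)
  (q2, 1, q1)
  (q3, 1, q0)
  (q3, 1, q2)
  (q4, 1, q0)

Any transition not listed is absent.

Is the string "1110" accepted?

Yes

Start in {q0}.
Read '1': q0→{q0, q2}; now {q0, q2}.
Read '1': q0→{q0, q2}, q2→{q1}; now {q0, q1, q2}.
Read '1': q0→{q0, q2}, q1→{q2}, q2→{q1}; now {q0, q1, q2}.
Read '0': q0→{q3}, q1→{q2}, q2→{q3}; now {q2, q3}.
The final set {q2, q3} contains the accepting state q2.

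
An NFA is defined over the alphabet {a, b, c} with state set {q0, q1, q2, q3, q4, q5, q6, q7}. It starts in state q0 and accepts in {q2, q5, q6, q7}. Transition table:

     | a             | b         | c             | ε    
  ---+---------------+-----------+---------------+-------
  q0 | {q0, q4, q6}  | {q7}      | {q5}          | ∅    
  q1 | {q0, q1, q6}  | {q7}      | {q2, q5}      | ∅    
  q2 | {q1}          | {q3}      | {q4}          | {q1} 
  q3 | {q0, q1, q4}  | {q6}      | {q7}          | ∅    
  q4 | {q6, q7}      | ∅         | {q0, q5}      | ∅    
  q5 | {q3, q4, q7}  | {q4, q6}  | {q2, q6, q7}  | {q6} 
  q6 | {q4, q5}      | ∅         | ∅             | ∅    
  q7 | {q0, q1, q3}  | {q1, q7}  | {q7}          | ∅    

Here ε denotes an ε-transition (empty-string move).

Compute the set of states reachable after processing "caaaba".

Start in {q0}.
Read 'c': {q0} → {q5, q6}.
Read 'a': {q5, q6} → {q3, q4, q5, q6, q7}.
Read 'a': {q3, q4, q5, q6, q7} → {q0, q1, q3, q4, q5, q6, q7}.
Read 'a': {q0, q1, q3, q4, q5, q6, q7} → {q0, q1, q3, q4, q5, q6, q7}.
Read 'b': {q0, q1, q3, q4, q5, q6, q7} → {q1, q4, q6, q7}.
Read 'a': {q1, q4, q6, q7} → {q0, q1, q3, q4, q5, q6, q7}.

{q0, q1, q3, q4, q5, q6, q7}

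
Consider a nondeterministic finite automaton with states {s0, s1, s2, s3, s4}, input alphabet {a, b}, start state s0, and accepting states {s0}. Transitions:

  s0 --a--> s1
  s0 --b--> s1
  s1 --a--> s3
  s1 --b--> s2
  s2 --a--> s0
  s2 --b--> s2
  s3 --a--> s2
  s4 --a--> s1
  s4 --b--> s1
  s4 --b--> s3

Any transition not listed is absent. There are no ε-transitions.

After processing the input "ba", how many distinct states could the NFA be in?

1

Start in {s0}.
Read 'b': s0→{s1}; now {s1}.
Read 'a': s1→{s3}; now {s3}.
That set has 1 state.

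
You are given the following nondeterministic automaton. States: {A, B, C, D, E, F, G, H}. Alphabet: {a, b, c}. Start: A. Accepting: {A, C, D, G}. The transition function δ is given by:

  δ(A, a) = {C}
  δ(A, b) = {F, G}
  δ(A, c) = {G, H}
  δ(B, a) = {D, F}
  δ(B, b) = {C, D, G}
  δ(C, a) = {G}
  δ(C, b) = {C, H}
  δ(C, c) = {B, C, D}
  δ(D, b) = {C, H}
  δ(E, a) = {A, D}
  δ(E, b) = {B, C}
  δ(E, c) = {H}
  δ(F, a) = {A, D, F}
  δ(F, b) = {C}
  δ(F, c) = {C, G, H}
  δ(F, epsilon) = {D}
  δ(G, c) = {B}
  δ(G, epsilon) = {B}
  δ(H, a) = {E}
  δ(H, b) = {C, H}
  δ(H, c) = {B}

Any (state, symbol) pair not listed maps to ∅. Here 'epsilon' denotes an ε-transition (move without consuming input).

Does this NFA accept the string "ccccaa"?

No

Start in {A}.
Read 'c': A→{G, H}; union {G, H}; ε-closure = {B, G, H}.
Read 'c': B→∅, G→{B}, H→{B}; now {B}.
Read 'c': B→∅; now ∅.
The set is empty and remains empty for the remaining 3 symbols.
The final set ∅ contains no accepting state.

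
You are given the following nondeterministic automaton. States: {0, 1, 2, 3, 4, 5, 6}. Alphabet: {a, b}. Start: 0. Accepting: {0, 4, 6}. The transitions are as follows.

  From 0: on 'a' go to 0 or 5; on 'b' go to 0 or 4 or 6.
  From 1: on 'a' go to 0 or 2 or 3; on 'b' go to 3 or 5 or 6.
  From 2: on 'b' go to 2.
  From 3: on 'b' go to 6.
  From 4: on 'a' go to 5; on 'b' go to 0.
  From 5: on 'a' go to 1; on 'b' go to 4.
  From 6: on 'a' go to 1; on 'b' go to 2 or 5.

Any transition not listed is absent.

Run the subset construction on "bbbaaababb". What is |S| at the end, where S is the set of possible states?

Start in {0}.
Read 'b': 0→{0, 4, 6}; now {0, 4, 6}.
Read 'b': 0→{0, 4, 6}, 4→{0}, 6→{2, 5}; now {0, 2, 4, 5, 6}.
Read 'b': 0→{0, 4, 6}, 2→{2}, 4→{0}, 5→{4}, 6→{2, 5}; now {0, 2, 4, 5, 6}.
Read 'a': 0→{0, 5}, 2→∅, 4→{5}, 5→{1}, 6→{1}; now {0, 1, 5}.
Read 'a': 0→{0, 5}, 1→{0, 2, 3}, 5→{1}; now {0, 1, 2, 3, 5}.
Read 'a': 0→{0, 5}, 1→{0, 2, 3}, 2→∅, 3→∅, 5→{1}; now {0, 1, 2, 3, 5}.
Read 'b': 0→{0, 4, 6}, 1→{3, 5, 6}, 2→{2}, 3→{6}, 5→{4}; now {0, 2, 3, 4, 5, 6}.
Read 'a': 0→{0, 5}, 2→∅, 3→∅, 4→{5}, 5→{1}, 6→{1}; now {0, 1, 5}.
Read 'b': 0→{0, 4, 6}, 1→{3, 5, 6}, 5→{4}; now {0, 3, 4, 5, 6}.
Read 'b': 0→{0, 4, 6}, 3→{6}, 4→{0}, 5→{4}, 6→{2, 5}; now {0, 2, 4, 5, 6}.
That set has 5 states.

5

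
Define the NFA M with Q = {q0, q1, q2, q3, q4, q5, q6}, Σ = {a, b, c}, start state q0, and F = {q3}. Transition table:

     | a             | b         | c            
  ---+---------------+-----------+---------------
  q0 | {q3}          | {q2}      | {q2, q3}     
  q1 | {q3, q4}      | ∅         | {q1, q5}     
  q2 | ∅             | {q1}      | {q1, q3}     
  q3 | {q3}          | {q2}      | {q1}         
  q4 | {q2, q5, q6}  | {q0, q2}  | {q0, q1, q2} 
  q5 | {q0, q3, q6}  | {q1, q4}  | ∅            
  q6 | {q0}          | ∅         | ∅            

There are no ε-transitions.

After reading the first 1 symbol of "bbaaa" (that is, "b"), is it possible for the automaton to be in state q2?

Yes

Start in {q0}.
Read 'b': q0→{q2}; now {q2}.
State q2 is in {q2}.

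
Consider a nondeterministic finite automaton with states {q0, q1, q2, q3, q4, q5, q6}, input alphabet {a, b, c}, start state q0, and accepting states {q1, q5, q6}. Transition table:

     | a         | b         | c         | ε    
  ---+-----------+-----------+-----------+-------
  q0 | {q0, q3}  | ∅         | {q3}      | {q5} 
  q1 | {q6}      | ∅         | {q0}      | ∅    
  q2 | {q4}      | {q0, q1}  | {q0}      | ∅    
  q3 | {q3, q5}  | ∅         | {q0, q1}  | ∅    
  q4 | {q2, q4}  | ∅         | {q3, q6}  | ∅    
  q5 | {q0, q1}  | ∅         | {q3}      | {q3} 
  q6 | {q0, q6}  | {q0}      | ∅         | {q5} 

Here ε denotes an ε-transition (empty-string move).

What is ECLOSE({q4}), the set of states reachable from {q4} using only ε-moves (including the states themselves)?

{q4}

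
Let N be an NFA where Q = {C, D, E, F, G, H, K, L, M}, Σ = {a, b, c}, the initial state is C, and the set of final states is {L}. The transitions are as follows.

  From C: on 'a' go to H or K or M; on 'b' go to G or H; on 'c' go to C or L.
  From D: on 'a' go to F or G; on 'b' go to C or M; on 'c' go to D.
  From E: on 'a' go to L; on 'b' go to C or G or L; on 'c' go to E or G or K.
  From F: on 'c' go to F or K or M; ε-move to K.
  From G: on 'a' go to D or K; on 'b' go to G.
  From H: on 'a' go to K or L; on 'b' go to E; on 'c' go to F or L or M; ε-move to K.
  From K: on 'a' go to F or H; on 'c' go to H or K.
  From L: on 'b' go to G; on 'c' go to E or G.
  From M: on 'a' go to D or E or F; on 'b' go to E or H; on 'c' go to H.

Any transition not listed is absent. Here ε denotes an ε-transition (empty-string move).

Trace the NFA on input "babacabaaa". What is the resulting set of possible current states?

{D, F, G, H, K, L}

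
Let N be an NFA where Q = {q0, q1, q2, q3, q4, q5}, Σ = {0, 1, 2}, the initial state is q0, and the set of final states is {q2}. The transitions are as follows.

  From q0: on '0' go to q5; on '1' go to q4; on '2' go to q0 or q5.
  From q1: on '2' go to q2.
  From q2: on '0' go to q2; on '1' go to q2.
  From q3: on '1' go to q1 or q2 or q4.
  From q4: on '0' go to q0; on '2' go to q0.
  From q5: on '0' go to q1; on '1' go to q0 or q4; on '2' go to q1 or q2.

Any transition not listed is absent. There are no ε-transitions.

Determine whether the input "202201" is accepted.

Yes

Start in {q0}.
Read '2': q0→{q0, q5}; now {q0, q5}.
Read '0': q0→{q5}, q5→{q1}; now {q1, q5}.
Read '2': q1→{q2}, q5→{q1, q2}; now {q1, q2}.
Read '2': q1→{q2}, q2→∅; now {q2}.
Read '0': q2→{q2}; now {q2}.
Read '1': q2→{q2}; now {q2}.
The final set {q2} contains the accepting state q2.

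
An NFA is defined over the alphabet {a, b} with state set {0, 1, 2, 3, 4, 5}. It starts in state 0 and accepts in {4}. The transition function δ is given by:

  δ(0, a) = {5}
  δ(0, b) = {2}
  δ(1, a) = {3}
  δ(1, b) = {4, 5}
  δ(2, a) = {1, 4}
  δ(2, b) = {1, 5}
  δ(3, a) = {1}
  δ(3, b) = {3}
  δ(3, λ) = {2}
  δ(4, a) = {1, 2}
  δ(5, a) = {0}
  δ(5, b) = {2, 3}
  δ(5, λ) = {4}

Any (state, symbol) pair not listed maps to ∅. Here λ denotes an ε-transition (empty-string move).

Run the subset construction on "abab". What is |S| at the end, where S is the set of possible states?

2

Start in {0}.
Read 'a': {0} → {4, 5}.
Read 'b': {4, 5} → {2, 3}.
Read 'a': {2, 3} → {1, 4}.
Read 'b': {1, 4} → {4, 5}.
That set has 2 states.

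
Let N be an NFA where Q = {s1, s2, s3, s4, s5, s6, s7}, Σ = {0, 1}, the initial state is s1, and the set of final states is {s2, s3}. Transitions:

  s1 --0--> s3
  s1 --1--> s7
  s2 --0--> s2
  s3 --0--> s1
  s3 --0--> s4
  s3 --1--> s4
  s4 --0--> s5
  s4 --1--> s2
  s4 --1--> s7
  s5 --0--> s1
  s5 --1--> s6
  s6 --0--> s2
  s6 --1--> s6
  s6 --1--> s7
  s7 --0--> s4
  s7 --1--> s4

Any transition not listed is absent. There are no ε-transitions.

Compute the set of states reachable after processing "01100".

Start in {s1}.
Read '0': {s1} → {s3}.
Read '1': {s3} → {s4}.
Read '1': {s4} → {s2, s7}.
Read '0': {s2, s7} → {s2, s4}.
Read '0': {s2, s4} → {s2, s5}.

{s2, s5}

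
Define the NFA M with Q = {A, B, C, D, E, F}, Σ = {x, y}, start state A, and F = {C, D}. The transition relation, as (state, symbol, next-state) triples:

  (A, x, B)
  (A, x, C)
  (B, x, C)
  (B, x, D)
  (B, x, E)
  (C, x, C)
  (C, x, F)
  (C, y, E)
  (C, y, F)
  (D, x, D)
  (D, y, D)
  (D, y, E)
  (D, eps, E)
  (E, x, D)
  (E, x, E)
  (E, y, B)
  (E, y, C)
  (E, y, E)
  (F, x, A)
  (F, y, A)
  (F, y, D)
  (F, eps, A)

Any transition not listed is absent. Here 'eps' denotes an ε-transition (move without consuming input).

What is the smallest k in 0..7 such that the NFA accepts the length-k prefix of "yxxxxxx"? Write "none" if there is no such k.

Start in {A}.
Read 'y': A→∅; now ∅.
The set is empty and remains empty for the remaining 6 symbols.
No reachable set along the way intersects F.

none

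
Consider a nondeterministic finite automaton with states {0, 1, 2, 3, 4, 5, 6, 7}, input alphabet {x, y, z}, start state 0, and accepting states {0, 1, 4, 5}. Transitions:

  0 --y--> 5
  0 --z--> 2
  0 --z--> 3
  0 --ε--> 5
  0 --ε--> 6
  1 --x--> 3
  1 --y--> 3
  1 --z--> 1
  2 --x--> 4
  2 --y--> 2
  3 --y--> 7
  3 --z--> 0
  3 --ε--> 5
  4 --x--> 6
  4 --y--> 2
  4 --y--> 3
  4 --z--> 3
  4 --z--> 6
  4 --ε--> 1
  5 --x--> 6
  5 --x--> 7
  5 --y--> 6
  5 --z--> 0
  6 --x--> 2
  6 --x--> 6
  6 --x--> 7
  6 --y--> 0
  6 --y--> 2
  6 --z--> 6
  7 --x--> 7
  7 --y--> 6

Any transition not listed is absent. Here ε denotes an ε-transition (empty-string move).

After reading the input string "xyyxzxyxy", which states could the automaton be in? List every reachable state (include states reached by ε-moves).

{0, 2, 3, 5, 6}

Start: ε-closure({0}) = {0, 5, 6}.
Read 'x': {0, 5, 6} → {2, 6, 7}.
Read 'y': {2, 6, 7} → {0, 2, 5, 6}.
Read 'y': {0, 2, 5, 6} → {0, 2, 5, 6}.
Read 'x': {0, 2, 5, 6} → {1, 2, 4, 6, 7}.
Read 'z': {1, 2, 4, 6, 7} → {1, 3, 5, 6}.
Read 'x': {1, 3, 5, 6} → {2, 3, 5, 6, 7}.
Read 'y': {2, 3, 5, 6, 7} → {0, 2, 5, 6, 7}.
Read 'x': {0, 2, 5, 6, 7} → {1, 2, 4, 6, 7}.
Read 'y': {1, 2, 4, 6, 7} → {0, 2, 3, 5, 6}.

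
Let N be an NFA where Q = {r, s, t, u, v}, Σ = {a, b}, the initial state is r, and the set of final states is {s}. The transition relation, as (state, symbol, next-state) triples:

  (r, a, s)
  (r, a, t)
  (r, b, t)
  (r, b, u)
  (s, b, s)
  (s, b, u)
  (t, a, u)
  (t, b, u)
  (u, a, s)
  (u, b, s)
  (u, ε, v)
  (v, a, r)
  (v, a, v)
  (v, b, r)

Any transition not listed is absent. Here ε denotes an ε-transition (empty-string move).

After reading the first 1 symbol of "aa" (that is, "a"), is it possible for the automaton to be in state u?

No

Start in {r}.
Read 'a': r→{s, t}; now {s, t}.
State u is not in {s, t}.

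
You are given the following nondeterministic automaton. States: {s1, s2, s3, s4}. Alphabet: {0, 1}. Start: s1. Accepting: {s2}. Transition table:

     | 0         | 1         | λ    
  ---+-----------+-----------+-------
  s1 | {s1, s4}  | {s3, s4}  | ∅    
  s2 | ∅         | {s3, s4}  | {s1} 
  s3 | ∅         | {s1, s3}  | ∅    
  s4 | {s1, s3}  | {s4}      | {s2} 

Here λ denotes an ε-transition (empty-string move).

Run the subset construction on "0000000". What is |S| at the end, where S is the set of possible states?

Start in {s1}.
Read '0': {s1} → {s1, s2, s4}.
Read '0': {s1, s2, s4} → {s1, s2, s3, s4}.
Read '0': {s1, s2, s3, s4} → {s1, s2, s3, s4}.
Read '0': {s1, s2, s3, s4} → {s1, s2, s3, s4}.
Read '0': {s1, s2, s3, s4} → {s1, s2, s3, s4}.
Read '0': {s1, s2, s3, s4} → {s1, s2, s3, s4}.
Read '0': {s1, s2, s3, s4} → {s1, s2, s3, s4}.
That set has 4 states.

4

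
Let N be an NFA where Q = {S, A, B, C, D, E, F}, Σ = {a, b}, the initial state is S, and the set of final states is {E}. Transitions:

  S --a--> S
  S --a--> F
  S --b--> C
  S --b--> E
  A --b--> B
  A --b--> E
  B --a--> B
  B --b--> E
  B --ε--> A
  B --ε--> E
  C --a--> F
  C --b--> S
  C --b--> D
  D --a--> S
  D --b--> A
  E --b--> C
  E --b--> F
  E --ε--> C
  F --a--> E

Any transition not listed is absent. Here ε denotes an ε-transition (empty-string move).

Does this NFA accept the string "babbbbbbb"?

No

Start in {S}.
Read 'b': {S} → {C, E}.
Read 'a': {C, E} → {F}.
Read 'b': {F} → ∅.
The set is empty and remains empty for the remaining 6 symbols.
The final set ∅ contains no accepting state.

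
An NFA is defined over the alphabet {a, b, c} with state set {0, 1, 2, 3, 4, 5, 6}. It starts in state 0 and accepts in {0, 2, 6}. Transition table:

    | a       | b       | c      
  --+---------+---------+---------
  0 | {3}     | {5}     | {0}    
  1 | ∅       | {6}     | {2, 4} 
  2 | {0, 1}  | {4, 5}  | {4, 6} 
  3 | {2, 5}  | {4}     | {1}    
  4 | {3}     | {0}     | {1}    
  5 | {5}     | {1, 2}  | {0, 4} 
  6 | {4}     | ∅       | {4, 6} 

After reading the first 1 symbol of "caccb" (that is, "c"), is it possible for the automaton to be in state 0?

Start in {0}.
Read 'c': {0} → {0}.
State 0 is in {0}.

Yes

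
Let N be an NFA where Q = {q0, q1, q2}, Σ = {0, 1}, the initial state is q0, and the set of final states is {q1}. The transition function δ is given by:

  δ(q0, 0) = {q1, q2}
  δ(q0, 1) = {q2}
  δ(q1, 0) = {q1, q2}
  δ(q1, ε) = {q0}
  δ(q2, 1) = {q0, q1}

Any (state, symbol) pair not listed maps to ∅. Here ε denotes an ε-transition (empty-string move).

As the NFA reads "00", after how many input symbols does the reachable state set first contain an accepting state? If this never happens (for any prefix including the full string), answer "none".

1

Start in {q0}.
Read '0': q0→{q1, q2}; union {q1, q2}; ε-closure = {q0, q1, q2}.
None of the earlier sets intersect F, but {q0, q1, q2} does.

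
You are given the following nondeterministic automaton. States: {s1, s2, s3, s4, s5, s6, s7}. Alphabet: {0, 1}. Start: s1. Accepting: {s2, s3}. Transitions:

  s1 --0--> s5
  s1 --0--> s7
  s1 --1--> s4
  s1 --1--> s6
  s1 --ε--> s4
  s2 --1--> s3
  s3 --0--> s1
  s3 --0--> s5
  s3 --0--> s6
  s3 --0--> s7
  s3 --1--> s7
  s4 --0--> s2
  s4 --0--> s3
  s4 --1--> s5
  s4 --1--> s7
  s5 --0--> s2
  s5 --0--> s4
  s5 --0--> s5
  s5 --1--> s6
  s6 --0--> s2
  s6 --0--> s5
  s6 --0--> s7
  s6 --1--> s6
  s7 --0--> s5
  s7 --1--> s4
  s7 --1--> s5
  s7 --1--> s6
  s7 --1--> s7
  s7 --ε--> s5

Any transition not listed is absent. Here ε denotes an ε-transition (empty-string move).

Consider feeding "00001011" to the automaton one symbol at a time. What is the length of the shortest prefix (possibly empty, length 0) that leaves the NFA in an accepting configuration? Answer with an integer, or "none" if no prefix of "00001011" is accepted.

1

Start: ε-closure({s1}) = {s1, s4}.
Read '0': {s1, s4} → {s2, s3, s5, s7}.
None of the earlier sets intersect F, but {s2, s3, s5, s7} does.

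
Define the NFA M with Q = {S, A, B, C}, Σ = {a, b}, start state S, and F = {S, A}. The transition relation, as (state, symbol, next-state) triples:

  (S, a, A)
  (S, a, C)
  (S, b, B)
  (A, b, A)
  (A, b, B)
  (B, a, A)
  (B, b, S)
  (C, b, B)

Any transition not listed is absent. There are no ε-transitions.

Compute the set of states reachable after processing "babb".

Start in {S}.
Read 'b': S→{B}; now {B}.
Read 'a': B→{A}; now {A}.
Read 'b': A→{A, B}; now {A, B}.
Read 'b': A→{A, B}, B→{S}; now {S, A, B}.

{S, A, B}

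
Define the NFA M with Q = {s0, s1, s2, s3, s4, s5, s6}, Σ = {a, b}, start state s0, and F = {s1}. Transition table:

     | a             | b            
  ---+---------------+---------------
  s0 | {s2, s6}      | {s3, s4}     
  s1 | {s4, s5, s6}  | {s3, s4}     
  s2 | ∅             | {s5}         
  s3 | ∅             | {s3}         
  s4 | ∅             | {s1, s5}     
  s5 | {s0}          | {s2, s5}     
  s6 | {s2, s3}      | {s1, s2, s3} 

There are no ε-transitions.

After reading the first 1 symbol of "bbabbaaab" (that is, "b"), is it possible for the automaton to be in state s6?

Start in {s0}.
Read 'b': {s0} → {s3, s4}.
State s6 is not in {s3, s4}.

No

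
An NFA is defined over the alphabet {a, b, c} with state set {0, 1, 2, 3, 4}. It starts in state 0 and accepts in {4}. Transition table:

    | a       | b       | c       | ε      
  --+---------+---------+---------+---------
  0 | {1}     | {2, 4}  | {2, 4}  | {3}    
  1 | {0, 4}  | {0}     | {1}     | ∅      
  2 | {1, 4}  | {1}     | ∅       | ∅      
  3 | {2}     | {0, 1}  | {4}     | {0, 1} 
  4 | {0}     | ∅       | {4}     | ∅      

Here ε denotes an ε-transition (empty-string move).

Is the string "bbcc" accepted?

Yes

Start: ε-closure({0}) = {0, 1, 3}.
Read 'b': 0→{2, 4}, 1→{0}, 3→{0, 1}; union {0, 1, 2, 4}; ε-closure = {0, 1, 2, 3, 4}.
Read 'b': 0→{2, 4}, 1→{0}, 2→{1}, 3→{0, 1}, 4→∅; union {0, 1, 2, 4}; ε-closure = {0, 1, 2, 3, 4}.
Read 'c': 0→{2, 4}, 1→{1}, 2→∅, 3→{4}, 4→{4}; now {1, 2, 4}.
Read 'c': 1→{1}, 2→∅, 4→{4}; now {1, 4}.
The final set {1, 4} contains the accepting state 4.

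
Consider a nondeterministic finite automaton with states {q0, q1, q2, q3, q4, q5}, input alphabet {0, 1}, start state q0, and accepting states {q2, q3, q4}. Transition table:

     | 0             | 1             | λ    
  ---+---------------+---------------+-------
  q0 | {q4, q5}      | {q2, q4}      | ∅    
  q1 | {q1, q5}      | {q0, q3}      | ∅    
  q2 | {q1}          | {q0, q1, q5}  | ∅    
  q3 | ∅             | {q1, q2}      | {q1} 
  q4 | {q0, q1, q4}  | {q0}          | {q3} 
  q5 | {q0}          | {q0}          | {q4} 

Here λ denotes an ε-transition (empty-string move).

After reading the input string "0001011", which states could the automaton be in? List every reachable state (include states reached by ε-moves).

{q0, q1, q2, q3, q4, q5}

Start in {q0}.
Read '0': {q0} → {q1, q3, q4, q5}.
Read '0': {q1, q3, q4, q5} → {q0, q1, q3, q4, q5}.
Read '0': {q0, q1, q3, q4, q5} → {q0, q1, q3, q4, q5}.
Read '1': {q0, q1, q3, q4, q5} → {q0, q1, q2, q3, q4}.
Read '0': {q0, q1, q2, q3, q4} → {q0, q1, q3, q4, q5}.
Read '1': {q0, q1, q3, q4, q5} → {q0, q1, q2, q3, q4}.
Read '1': {q0, q1, q2, q3, q4} → {q0, q1, q2, q3, q4, q5}.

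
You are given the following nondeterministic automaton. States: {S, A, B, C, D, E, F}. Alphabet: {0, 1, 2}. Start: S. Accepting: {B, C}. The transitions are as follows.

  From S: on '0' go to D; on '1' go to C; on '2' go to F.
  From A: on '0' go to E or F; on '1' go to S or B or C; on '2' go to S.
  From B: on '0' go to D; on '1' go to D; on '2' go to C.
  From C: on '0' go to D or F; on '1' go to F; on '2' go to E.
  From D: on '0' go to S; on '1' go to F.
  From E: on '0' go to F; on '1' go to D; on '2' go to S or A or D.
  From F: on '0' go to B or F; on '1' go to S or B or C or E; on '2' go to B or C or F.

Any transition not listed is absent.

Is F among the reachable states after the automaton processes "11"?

Start in {S}.
Read '1': {S} → {C}.
Read '1': {C} → {F}.
State F is in {F}.

Yes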